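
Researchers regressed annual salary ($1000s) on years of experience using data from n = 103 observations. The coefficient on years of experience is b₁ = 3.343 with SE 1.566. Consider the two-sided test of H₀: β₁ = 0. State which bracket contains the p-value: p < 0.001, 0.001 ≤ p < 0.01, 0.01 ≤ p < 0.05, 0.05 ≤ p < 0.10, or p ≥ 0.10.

0.01 ≤ p < 0.05

t = 3.343 / 1.566 = 2.135.
df = n − 2 = 103 − 2 = 101.
Two-sided p = 2·P(T_{101} > |t|) ≈ 0.0352.
So 0.01 ≤ p < 0.05.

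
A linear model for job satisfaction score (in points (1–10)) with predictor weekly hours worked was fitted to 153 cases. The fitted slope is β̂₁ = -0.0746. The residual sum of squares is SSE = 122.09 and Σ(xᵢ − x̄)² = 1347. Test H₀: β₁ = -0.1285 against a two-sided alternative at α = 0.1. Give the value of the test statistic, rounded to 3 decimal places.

MSE = SSE/(n − 2) = 122.09/151 = 0.808543.
SE(β̂₁) = √(MSE/Sₓₓ) = √(0.808543/1347) = 0.0245001.
t = (-0.0746 − (-0.1285)) / 0.0245001 = 2.200.
df = n − 2 = 151.
Two-sided p ≈ 0.0293, which is < 0.1, so reject H₀.
There is evidence that the true slope on weekly hours worked differs from -0.1285 points (1–10) per unit.

t = 2.200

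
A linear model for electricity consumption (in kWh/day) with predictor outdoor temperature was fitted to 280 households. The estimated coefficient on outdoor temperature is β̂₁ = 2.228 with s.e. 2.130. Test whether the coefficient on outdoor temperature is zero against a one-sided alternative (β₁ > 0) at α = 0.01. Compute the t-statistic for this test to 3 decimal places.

H₀: β₁ = 0 vs H₁: β₁ > 0.
t = (β̂₁ − β₁⁰)/SE = 2.228 / 2.130 = 1.046.
df = n − 2 = 280 − 2 = 278.
One-sided p ≈ 0.1482, which is ≥ 0.01, so fail to reject H₀.
The data do not give significant evidence that the true slope on outdoor temperature is positive.

t = 1.046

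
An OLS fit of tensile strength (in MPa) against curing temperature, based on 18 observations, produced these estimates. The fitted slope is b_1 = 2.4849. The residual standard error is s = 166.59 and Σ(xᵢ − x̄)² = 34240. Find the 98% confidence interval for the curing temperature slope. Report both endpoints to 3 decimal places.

(0.159, 4.811)

SE(b_1) = s/√Sₓₓ = 166.59/√34240 = 0.900289.
df = n − 2 = 16.
t* = t_{0.01, 16} = 2.583487.
Margin = t* × SE = 2.583487 × 0.900289 = 2.32589.
CI: 2.4849 ± 2.32589 → (0.159, 4.811).
With 98% confidence, each one-unit increase in curing temperature is associated with a change of between 0.159 and 4.811 MPa in tensile strength.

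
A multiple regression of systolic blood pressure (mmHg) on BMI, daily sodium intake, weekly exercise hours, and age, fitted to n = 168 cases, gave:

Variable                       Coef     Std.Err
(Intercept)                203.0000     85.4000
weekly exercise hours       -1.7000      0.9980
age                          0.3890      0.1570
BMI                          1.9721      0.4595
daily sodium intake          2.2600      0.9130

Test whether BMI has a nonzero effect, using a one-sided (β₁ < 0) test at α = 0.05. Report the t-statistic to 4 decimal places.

t = 4.2918

Read off: b = 1.9721, SE = 0.4595 for BMI.
H₀: β₁ = 0 vs H₁: β₁ < 0.
t = 1.9721 / 0.4595 = 4.2918.
df = n − k − 1 = 168 − 4 − 1 = 163.
One-sided p ≈ 1.0000, which is ≥ 0.05, so fail to reject H₀.
The data do not give significant evidence that the true slope on BMI is negative, holding the other predictors fixed.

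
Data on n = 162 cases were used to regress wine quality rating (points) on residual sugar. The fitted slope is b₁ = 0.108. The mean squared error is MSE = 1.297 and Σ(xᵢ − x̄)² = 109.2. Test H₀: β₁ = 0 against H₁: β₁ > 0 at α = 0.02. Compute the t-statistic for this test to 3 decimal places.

SE(b₁) = √(MSE/Sₓₓ) = √(1.297/109.2) = 0.108983.
t = 0.108 / 0.108983 = 0.991.
df = n − 2 = 160.
One-sided p ≈ 0.1616, which is ≥ 0.02, so fail to reject H₀.
The data do not give significant evidence that the true slope on residual sugar is positive.

t = 0.991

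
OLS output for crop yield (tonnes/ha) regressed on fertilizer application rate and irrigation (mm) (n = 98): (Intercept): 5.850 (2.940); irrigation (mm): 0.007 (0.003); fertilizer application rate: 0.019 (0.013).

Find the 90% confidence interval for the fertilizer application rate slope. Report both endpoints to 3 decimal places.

(-0.003, 0.041)

Read off: b = 0.019, SE = 0.013 for fertilizer application rate.
df = n − k − 1 = 98 − 2 − 1 = 95.
t* = t_{0.05, 95} = 1.661052.
Margin = t* × SE = 1.661052 × 0.013 = 0.02159.
CI: 0.019 ± 0.02159 → (-0.003, 0.041).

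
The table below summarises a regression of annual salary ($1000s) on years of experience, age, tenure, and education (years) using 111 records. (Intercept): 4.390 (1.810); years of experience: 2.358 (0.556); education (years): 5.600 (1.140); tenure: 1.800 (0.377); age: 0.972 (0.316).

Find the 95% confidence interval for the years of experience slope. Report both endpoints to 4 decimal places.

Read off: b = 2.358, SE = 0.556 for years of experience.
df = n − k − 1 = 111 − 4 − 1 = 106.
t* = t_{0.025, 106} = 1.982597.
Margin = t* × SE = 1.982597 × 0.556 = 1.102324.
CI: 2.358 ± 1.102324 → (1.2557, 3.4603).

(1.2557, 3.4603)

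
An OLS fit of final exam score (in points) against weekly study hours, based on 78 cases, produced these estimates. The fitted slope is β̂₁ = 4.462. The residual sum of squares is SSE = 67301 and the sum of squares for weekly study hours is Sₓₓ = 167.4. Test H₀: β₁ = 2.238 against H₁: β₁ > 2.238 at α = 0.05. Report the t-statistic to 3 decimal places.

MSE = SSE/(n − 2) = 67301/76 = 885.539.
SE(β̂₁) = √(MSE/Sₓₓ) = √(885.539/167.4) = 2.29999.
t = (4.462 − 2.238) / 2.29999 = 0.967.
df = n − 2 = 76.
One-sided p ≈ 0.1683, which is ≥ 0.05, so fail to reject H₀.
The data do not give significant evidence that the true slope on weekly study hours exceeds 2.238 points per unit.

t = 0.967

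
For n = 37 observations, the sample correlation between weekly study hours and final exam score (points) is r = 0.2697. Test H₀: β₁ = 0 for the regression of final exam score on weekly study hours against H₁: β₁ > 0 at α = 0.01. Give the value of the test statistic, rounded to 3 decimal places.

t = 1.657

t = r·√(n − 2)/√(1 − r²) = 0.2697·√35/√0.927262 = 1.657.
df = n − 2 = 35.
One-sided p ≈ 0.0532, which is ≥ 0.01, so fail to reject H₀.
The data do not give significant evidence of a linear association between weekly study hours and final exam score.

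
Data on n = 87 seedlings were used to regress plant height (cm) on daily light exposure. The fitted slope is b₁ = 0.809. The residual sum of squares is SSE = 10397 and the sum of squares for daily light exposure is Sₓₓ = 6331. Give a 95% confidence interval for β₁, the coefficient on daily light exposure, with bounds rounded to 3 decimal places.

(0.533, 1.085)

MSE = SSE/(n − 2) = 10397/85 = 122.318.
SE(b₁) = √(MSE/Sₓₓ) = √(122.318/6331) = 0.138998.
df = n − 2 = 85.
t* = t_{0.025, 85} = 1.988268.
Margin = t* × SE = 1.988268 × 0.138998 = 0.27637.
CI: 0.809 ± 0.27637 → (0.533, 1.085).
With 95% confidence, each one-unit increase in daily light exposure is associated with a change of between 0.533 and 1.085 cm in plant height.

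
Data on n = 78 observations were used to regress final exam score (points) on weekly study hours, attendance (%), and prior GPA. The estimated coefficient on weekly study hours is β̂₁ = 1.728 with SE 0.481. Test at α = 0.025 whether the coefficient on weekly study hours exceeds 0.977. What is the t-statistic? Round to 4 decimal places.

t = 1.5613

H₀: β₁ = 0.977 vs H₁: β₁ > 0.977.
t = (β̂₁ − β₁⁰)/SE = (1.728 − 0.977) / 0.481 = 1.5613.
df = n − k − 1 = 78 − 3 − 1 = 74.
One-sided p ≈ 0.0614, which is ≥ 0.025, so fail to reject H₀.
The data do not give significant evidence that the true slope on weekly study hours exceeds 0.977 points per unit, holding the other predictors fixed.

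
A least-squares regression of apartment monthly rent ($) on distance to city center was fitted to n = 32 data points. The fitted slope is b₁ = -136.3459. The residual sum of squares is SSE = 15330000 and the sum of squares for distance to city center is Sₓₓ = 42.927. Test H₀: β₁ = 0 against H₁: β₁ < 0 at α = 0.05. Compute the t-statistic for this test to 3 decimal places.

t = -1.250

MSE = SSE/(n − 2) = 15330000/30 = 511000.
SE(b₁) = √(MSE/Sₓₓ) = √(511000/42.927) = 109.105.
t = -136.3459 / 109.105 = -1.250.
df = n − 2 = 30.
One-sided p ≈ 0.1105, which is ≥ 0.05, so fail to reject H₀.
The data do not give significant evidence that the true slope on distance to city center is negative.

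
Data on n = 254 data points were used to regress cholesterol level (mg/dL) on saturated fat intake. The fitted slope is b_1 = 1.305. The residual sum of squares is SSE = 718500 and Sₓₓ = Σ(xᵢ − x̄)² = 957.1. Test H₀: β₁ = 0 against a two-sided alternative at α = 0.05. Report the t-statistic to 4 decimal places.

t = 0.7561

MSE = SSE/(n − 2) = 718500/252 = 2851.19.
SE(b_1) = √(MSE/Sₓₓ) = √(2851.19/957.1) = 1.72597.
t = 1.305 / 1.72597 = 0.7561.
df = n − 2 = 252.
Two-sided p ≈ 0.4503, which is ≥ 0.05, so fail to reject H₀.
The data do not give significant evidence of an association between saturated fat intake and cholesterol level.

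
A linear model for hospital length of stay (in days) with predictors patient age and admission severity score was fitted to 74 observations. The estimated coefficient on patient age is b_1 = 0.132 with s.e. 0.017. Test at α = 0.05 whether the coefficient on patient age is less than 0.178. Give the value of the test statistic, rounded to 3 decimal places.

t = -2.706

H₀: β₁ = 0.178 vs H₁: β₁ < 0.178.
t = (b_1 − β₁⁰)/SE = (0.132 − 0.178) / 0.017 = -2.706.
df = n − k − 1 = 74 − 2 − 1 = 71.
One-sided p ≈ 0.0043, which is < 0.05, so reject H₀.
There is evidence that the true slope on patient age is below 0.178 days per unit, holding the other predictors fixed.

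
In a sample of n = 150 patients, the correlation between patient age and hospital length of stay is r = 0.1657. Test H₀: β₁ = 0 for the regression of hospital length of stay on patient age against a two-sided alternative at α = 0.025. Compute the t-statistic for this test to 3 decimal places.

t = r·√(n − 2)/√(1 − r²) = 0.1657·√148/√0.972544 = 2.044.
df = n − 2 = 148.
Two-sided p ≈ 0.0427, which is ≥ 0.025, so fail to reject H₀.
The data do not give significant evidence of a linear association between patient age and hospital length of stay.

t = 2.044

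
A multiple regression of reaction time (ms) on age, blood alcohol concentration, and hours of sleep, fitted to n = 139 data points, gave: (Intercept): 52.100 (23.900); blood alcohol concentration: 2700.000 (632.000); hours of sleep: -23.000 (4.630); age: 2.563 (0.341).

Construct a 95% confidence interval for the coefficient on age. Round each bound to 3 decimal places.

Read off: b = 2.563, SE = 0.341 for age.
df = n − k − 1 = 139 − 3 − 1 = 135.
t* = t_{0.025, 135} = 1.977692.
Margin = t* × SE = 1.977692 × 0.341 = 0.67439.
CI: 2.563 ± 0.67439 → (1.889, 3.237).

(1.889, 3.237)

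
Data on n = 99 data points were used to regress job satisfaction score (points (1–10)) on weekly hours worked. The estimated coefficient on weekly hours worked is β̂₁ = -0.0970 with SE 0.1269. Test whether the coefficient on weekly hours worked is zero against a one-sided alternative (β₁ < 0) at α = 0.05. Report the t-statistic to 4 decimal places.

t = -0.7644

H₀: β₁ = 0 vs H₁: β₁ < 0.
t = (β̂₁ − β₁⁰)/SE = -0.0970 / 0.1269 = -0.7644.
df = n − 2 = 99 − 2 = 97.
One-sided p ≈ 0.2232, which is ≥ 0.05, so fail to reject H₀.
The data do not give significant evidence that the true slope on weekly hours worked is negative.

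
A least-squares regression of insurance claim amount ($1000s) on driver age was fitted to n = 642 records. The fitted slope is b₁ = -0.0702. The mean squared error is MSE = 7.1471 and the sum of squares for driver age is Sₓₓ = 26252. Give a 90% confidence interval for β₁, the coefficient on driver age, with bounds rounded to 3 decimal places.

SE(b₁) = √(MSE/Sₓₓ) = √(7.1471/26252) = 0.0165.
df = n − 2 = 640.
t* = t_{0.05, 640} = 1.647238.
Margin = t* × SE = 1.647238 × 0.0165 = 0.02718.
CI: -0.0702 ± 0.02718 → (-0.097, -0.043).
With 90% confidence, each one-unit increase in driver age is associated with a change of between -0.097 and -0.043 $1000s in insurance claim amount.

(-0.097, -0.043)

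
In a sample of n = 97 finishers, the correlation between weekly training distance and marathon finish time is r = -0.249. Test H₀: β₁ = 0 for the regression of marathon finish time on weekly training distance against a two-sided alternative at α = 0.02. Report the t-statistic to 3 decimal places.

t = -2.506

t = r·√(n − 2)/√(1 − r²) = -0.249·√95/√0.937999 = -2.506.
df = n − 2 = 95.
Two-sided p ≈ 0.0139, which is < 0.02, so reject H₀.
There is evidence of a linear association between weekly training distance and marathon finish time.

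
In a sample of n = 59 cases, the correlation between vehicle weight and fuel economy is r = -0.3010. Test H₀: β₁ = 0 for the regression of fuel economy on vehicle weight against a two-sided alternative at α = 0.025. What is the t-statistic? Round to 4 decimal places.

t = r·√(n − 2)/√(1 − r²) = -0.3010·√57/√0.909399 = -2.3830.
df = n − 2 = 57.
Two-sided p ≈ 0.0205, which is < 0.025, so reject H₀.
There is evidence of a linear association between vehicle weight and fuel economy.

t = -2.3830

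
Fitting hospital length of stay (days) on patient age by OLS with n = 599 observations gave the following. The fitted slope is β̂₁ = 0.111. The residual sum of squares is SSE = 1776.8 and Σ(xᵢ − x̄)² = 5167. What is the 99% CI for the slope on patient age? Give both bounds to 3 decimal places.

(0.049, 0.173)

MSE = SSE/(n − 2) = 1776.8/597 = 2.97621.
SE(β̂₁) = √(MSE/Sₓₓ) = √(2.97621/5167) = 0.0240001.
df = n − 2 = 597.
t* = t_{0.005, 597} = 2.58409.
Margin = t* × SE = 2.58409 × 0.0240001 = 0.06202.
CI: 0.111 ± 0.06202 → (0.049, 0.173).
With 99% confidence, each one-unit increase in patient age is associated with a change of between 0.049 and 0.173 days in hospital length of stay.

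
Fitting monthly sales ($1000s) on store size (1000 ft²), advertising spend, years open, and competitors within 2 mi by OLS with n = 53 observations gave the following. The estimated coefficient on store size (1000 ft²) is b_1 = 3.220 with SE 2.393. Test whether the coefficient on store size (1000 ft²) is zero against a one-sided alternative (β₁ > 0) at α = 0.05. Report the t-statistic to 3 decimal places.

t = 1.346

H₀: β₁ = 0 vs H₁: β₁ > 0.
t = (b_1 − β₁⁰)/SE = 3.220 / 2.393 = 1.346.
df = n − k − 1 = 53 − 4 − 1 = 48.
One-sided p ≈ 0.0924, which is ≥ 0.05, so fail to reject H₀.
The data do not give significant evidence that the true slope on store size (1000 ft²) is positive, holding the other predictors fixed.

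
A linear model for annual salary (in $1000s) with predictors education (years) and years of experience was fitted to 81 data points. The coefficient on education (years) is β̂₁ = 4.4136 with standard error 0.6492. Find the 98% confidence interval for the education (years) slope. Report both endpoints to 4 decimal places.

(2.8717, 5.9555)

df = n − k − 1 = 81 − 2 − 1 = 78.
t* = t_{0.01, 78} = 2.375111.
Margin = t* × SE = 2.375111 × 0.6492 = 1.541922.
CI: 4.4136 ± 1.541922 → (2.8717, 5.9555).
With 98% confidence, each one-unit increase in education (years) is associated with a change of between 2.8717 and 5.9555 $1000s in annual salary, holding the other predictors fixed.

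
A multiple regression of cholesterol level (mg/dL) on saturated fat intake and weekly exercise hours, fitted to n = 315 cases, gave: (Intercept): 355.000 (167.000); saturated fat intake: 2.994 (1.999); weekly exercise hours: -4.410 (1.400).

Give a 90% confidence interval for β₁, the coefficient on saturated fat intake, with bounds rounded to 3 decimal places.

(-0.304, 6.292)

Read off: b = 2.994, SE = 1.999 for saturated fat intake.
df = n − k − 1 = 315 − 2 − 1 = 312.
t* = t_{0.05, 312} = 1.649752.
Margin = t* × SE = 1.649752 × 1.999 = 3.29785.
CI: 2.994 ± 3.29785 → (-0.304, 6.292).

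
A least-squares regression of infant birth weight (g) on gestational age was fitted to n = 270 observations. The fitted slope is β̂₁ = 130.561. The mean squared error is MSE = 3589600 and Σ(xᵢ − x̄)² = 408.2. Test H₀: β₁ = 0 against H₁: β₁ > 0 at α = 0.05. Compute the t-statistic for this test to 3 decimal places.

t = 1.392

SE(β̂₁) = √(MSE/Sₓₓ) = √(3.5896e+06/408.2) = 93.7749.
t = 130.561 / 93.7749 = 1.392.
df = n − 2 = 268.
One-sided p ≈ 0.0825, which is ≥ 0.05, so fail to reject H₀.
The data do not give significant evidence that the true slope on gestational age is positive.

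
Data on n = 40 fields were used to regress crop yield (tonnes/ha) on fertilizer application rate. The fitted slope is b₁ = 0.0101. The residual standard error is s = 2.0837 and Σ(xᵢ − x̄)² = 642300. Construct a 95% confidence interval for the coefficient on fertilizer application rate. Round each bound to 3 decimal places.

(0.005, 0.015)

SE(b₁) = s/√Sₓₓ = 2.0837/√642300 = 0.00259996.
df = n − 2 = 38.
t* = t_{0.025, 38} = 2.024394.
Margin = t* × SE = 2.024394 × 0.00259996 = 0.00526.
CI: 0.0101 ± 0.00526 → (0.005, 0.015).
With 95% confidence, each one-unit increase in fertilizer application rate is associated with a change of between 0.005 and 0.015 tonnes/ha in crop yield.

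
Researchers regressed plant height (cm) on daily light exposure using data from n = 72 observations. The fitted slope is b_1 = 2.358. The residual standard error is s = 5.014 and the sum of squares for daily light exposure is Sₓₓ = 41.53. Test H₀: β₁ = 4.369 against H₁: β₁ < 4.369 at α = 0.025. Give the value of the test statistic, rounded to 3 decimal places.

t = -2.585

SE(b_1) = s/√Sₓₓ = 5.014/√41.53 = 0.778043.
t = (2.358 − 4.369) / 0.778043 = -2.585.
df = n − 2 = 70.
One-sided p ≈ 0.0059, which is < 0.025, so reject H₀.
There is evidence that the true slope on daily light exposure is below 4.369 cm per unit.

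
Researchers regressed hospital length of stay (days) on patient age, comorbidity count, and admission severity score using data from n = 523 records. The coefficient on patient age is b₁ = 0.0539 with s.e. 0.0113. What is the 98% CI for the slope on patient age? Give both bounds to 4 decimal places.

df = n − k − 1 = 523 − 3 − 1 = 519.
t* = t_{0.01, 519} = 2.333554.
Margin = t* × SE = 2.333554 × 0.0113 = 0.026369.
CI: 0.0539 ± 0.026369 → (0.0275, 0.0803).
With 98% confidence, each one-unit increase in patient age is associated with a change of between 0.0275 and 0.0803 days in hospital length of stay, holding the other predictors fixed.

(0.0275, 0.0803)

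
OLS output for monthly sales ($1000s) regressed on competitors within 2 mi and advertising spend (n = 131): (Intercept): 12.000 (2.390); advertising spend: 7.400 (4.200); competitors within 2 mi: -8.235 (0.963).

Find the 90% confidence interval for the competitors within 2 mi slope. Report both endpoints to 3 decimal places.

(-9.831, -6.639)

Read off: b = -8.235, SE = 0.963 for competitors within 2 mi.
df = n − k − 1 = 131 − 2 − 1 = 128.
t* = t_{0.05, 128} = 1.656845.
Margin = t* × SE = 1.656845 × 0.963 = 1.59554.
CI: -8.235 ± 1.59554 → (-9.831, -6.639).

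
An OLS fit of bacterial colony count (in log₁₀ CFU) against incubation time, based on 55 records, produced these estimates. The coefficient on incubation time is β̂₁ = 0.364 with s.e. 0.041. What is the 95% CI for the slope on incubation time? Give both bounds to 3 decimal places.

(0.282, 0.446)

df = n − 2 = 55 − 2 = 53.
t* = t_{0.025, 53} = 2.005746.
Margin = t* × SE = 2.005746 × 0.041 = 0.08224.
CI: 0.364 ± 0.08224 → (0.282, 0.446).
With 95% confidence, each one-unit increase in incubation time is associated with a change of between 0.282 and 0.446 log₁₀ CFU in bacterial colony count.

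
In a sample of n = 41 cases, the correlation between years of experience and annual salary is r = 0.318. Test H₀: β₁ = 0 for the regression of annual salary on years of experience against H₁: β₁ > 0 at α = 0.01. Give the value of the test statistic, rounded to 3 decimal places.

t = 2.095

t = r·√(n − 2)/√(1 − r²) = 0.318·√39/√0.898876 = 2.095.
df = n − 2 = 39.
One-sided p ≈ 0.0214, which is ≥ 0.01, so fail to reject H₀.
The data do not give significant evidence of a linear association between years of experience and annual salary.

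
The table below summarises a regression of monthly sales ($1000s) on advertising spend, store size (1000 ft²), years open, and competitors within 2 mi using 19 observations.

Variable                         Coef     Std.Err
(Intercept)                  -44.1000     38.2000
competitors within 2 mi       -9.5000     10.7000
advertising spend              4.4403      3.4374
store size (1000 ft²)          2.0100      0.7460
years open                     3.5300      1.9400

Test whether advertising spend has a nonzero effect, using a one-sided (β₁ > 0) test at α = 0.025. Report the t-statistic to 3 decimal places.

t = 1.292

Read off: b = 4.4403, SE = 3.4374 for advertising spend.
H₀: β₁ = 0 vs H₁: β₁ > 0.
t = 4.4403 / 3.4374 = 1.292.
df = n − k − 1 = 19 − 4 − 1 = 14.
One-sided p ≈ 0.1087, which is ≥ 0.025, so fail to reject H₀.
The data do not give significant evidence that the true slope on advertising spend is positive, holding the other predictors fixed.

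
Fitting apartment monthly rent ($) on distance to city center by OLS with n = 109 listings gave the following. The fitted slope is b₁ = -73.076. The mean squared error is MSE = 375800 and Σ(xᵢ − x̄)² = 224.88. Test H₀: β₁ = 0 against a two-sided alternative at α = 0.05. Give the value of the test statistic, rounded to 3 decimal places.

SE(b₁) = √(MSE/Sₓₓ) = √(375800/224.88) = 40.8793.
t = -73.076 / 40.8793 = -1.788.
df = n − 2 = 107.
Two-sided p ≈ 0.0767, which is ≥ 0.05, so fail to reject H₀.
The data do not give significant evidence of an association between distance to city center and apartment monthly rent.

t = -1.788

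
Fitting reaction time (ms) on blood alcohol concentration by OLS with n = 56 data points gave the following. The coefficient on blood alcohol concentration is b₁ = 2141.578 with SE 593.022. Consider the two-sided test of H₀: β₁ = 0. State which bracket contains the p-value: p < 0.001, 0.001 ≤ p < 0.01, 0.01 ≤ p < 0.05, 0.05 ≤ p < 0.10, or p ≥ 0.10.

p < 0.001

t = 2141.578 / 593.022 = 3.611.
df = n − 2 = 56 − 2 = 54.
Two-sided p = 2·P(T_{54} > |t|) ≈ 0.0007.
So p < 0.001.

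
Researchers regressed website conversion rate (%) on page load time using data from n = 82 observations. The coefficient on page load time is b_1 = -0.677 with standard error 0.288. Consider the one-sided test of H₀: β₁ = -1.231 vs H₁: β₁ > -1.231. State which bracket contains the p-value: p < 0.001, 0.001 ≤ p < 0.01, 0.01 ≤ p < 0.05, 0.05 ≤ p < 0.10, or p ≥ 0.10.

t = (-0.677 − (-1.231)) / 0.288 = 1.924.
df = n − 2 = 82 − 2 = 80.
One-sided p = P(T_{80} > t) ≈ 0.0290.
So 0.01 ≤ p < 0.05.

0.01 ≤ p < 0.05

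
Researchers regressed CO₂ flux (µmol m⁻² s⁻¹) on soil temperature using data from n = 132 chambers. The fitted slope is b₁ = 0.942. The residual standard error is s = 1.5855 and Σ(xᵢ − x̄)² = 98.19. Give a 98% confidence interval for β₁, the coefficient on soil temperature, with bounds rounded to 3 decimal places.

(0.565, 1.319)

SE(b₁) = s/√Sₓₓ = 1.5855/√98.19 = 0.160005.
df = n − 2 = 130.
t* = t_{0.01, 130} = 2.355375.
Margin = t* × SE = 2.355375 × 0.160005 = 0.37687.
CI: 0.942 ± 0.37687 → (0.565, 1.319).
With 98% confidence, each one-unit increase in soil temperature is associated with a change of between 0.565 and 1.319 µmol m⁻² s⁻¹ in CO₂ flux.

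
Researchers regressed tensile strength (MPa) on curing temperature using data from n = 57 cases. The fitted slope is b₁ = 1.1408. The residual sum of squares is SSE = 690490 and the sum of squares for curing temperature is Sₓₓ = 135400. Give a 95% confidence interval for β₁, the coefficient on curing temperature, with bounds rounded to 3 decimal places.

(0.531, 1.751)

MSE = SSE/(n − 2) = 690490/55 = 12554.4.
SE(b₁) = √(MSE/Sₓₓ) = √(12554.4/135400) = 0.304501.
df = n − 2 = 55.
t* = t_{0.025, 55} = 2.004045.
Margin = t* × SE = 2.004045 × 0.304501 = 0.61023.
CI: 1.1408 ± 0.61023 → (0.531, 1.751).
With 95% confidence, each one-unit increase in curing temperature is associated with a change of between 0.531 and 1.751 MPa in tensile strength.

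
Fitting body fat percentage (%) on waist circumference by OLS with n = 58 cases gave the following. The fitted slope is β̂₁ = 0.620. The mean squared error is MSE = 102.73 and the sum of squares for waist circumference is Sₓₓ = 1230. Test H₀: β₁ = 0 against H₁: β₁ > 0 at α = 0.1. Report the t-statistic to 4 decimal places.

SE(β̂₁) = √(MSE/Sₓₓ) = √(102.73/1230) = 0.288999.
t = 0.620 / 0.288999 = 2.1453.
df = n − 2 = 56.
One-sided p ≈ 0.0181, which is < 0.1, so reject H₀.
There is evidence that the true slope on waist circumference is positive.

t = 2.1453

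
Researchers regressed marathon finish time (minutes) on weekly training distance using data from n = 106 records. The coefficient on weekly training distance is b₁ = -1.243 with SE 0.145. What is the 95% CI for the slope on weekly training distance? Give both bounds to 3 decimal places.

df = n − 2 = 106 − 2 = 104.
t* = t_{0.025, 104} = 1.983038.
Margin = t* × SE = 1.983038 × 0.145 = 0.28754.
CI: -1.243 ± 0.28754 → (-1.531, -0.955).
With 95% confidence, each one-unit increase in weekly training distance is associated with a change of between -1.531 and -0.955 minutes in marathon finish time.

(-1.531, -0.955)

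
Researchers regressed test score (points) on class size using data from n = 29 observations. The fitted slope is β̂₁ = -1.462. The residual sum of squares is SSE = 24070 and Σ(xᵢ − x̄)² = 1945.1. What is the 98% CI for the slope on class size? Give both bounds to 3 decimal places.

MSE = SSE/(n − 2) = 24070/27 = 891.481.
SE(β̂₁) = √(MSE/Sₓₓ) = √(891.481/1945.1) = 0.676995.
df = n − 2 = 27.
t* = t_{0.01, 27} = 2.47266.
Margin = t* × SE = 2.47266 × 0.676995 = 1.67398.
CI: -1.462 ± 1.67398 → (-3.136, 0.212).
With 98% confidence, each one-unit increase in class size is associated with a change of between -3.136 and 0.212 points in test score.

(-3.136, 0.212)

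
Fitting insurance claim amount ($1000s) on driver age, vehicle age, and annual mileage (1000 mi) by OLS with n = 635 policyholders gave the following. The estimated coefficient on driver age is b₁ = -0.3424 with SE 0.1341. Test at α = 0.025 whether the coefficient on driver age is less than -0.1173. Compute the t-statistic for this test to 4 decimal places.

t = -1.6786

H₀: β₁ = -0.1173 vs H₁: β₁ < -0.1173.
t = (b₁ − β₁⁰)/SE = (-0.3424 − (-0.1173)) / 0.1341 = -1.6786.
df = n − k − 1 = 635 − 3 − 1 = 631.
One-sided p ≈ 0.0469, which is ≥ 0.025, so fail to reject H₀.
The data do not give significant evidence that the true slope on driver age is below -0.1173 $1000s per unit, holding the other predictors fixed.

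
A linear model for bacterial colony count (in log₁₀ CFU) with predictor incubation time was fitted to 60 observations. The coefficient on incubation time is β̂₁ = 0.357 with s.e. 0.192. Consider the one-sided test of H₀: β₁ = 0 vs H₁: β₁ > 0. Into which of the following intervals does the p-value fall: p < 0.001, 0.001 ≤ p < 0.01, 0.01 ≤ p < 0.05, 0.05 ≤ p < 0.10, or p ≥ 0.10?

0.01 ≤ p < 0.05

t = 0.357 / 0.192 = 1.859.
df = n − 2 = 60 − 2 = 58.
One-sided p = P(T_{58} > t) ≈ 0.0340.
So 0.01 ≤ p < 0.05.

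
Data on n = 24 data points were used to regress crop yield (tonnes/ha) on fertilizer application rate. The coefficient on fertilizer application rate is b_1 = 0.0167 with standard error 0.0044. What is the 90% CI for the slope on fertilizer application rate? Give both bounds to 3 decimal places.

df = n − 2 = 24 − 2 = 22.
t* = t_{0.05, 22} = 1.717144.
Margin = t* × SE = 1.717144 × 0.0044 = 0.00756.
CI: 0.0167 ± 0.00756 → (0.009, 0.024).
With 90% confidence, each one-unit increase in fertilizer application rate is associated with a change of between 0.009 and 0.024 tonnes/ha in crop yield.

(0.009, 0.024)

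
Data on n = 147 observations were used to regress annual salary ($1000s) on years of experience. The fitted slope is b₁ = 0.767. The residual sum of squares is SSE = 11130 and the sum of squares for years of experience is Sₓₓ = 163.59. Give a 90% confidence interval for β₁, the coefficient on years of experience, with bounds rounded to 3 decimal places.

MSE = SSE/(n − 2) = 11130/145 = 76.7586.
SE(b₁) = √(MSE/Sₓₓ) = √(76.7586/163.59) = 0.684992.
df = n − 2 = 145.
t* = t_{0.05, 145} = 1.65543.
Margin = t* × SE = 1.65543 × 0.684992 = 1.13396.
CI: 0.767 ± 1.13396 → (-0.367, 1.901).
With 90% confidence, each one-unit increase in years of experience is associated with a change of between -0.367 and 1.901 $1000s in annual salary.

(-0.367, 1.901)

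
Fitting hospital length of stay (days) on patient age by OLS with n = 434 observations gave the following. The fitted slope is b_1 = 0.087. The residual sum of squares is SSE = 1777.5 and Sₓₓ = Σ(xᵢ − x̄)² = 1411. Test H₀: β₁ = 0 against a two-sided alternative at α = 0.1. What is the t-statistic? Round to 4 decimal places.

t = 1.6111

MSE = SSE/(n − 2) = 1777.5/432 = 4.11458.
SE(b_1) = √(MSE/Sₓₓ) = √(4.11458/1411) = 0.0540007.
t = 0.087 / 0.0540007 = 1.6111.
df = n − 2 = 432.
Two-sided p ≈ 0.1079, which is ≥ 0.1, so fail to reject H₀.
The data do not give significant evidence of an association between patient age and hospital length of stay.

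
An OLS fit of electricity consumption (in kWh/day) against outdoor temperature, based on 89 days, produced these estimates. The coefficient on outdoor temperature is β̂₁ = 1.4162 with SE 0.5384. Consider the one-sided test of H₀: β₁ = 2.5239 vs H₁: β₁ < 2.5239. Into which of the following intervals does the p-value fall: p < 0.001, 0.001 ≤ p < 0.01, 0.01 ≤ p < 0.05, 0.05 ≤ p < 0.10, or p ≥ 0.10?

t = (1.4162 − 2.5239) / 0.5384 = -2.057.
df = n − 2 = 89 − 2 = 87.
One-sided p = P(T_{87} < t) ≈ 0.0213.
So 0.01 ≤ p < 0.05.

0.01 ≤ p < 0.05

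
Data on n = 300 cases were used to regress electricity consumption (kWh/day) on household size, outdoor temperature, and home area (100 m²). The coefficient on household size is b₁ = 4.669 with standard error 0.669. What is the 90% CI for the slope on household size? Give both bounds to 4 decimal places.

df = n − k − 1 = 300 − 3 − 1 = 296.
t* = t_{0.05, 296} = 1.650018.
Margin = t* × SE = 1.650018 × 0.669 = 1.103862.
CI: 4.669 ± 1.103862 → (3.5651, 5.7729).
With 90% confidence, each one-unit increase in household size is associated with a change of between 3.5651 and 5.7729 kWh/day in electricity consumption, holding the other predictors fixed.

(3.5651, 5.7729)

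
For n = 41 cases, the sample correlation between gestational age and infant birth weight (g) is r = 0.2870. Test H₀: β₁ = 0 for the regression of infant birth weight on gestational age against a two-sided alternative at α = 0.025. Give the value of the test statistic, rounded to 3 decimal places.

t = 1.871

t = r·√(n − 2)/√(1 − r²) = 0.2870·√39/√0.917631 = 1.871.
df = n − 2 = 39.
Two-sided p ≈ 0.0689, which is ≥ 0.025, so fail to reject H₀.
The data do not give significant evidence of a linear association between gestational age and infant birth weight.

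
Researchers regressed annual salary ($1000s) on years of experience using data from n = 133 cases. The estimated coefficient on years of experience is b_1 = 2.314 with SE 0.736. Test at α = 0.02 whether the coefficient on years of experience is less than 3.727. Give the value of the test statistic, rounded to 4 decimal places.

t = -1.9198

H₀: β₁ = 3.727 vs H₁: β₁ < 3.727.
t = (b_1 − β₁⁰)/SE = (2.314 − 3.727) / 0.736 = -1.9198.
df = n − 2 = 133 − 2 = 131.
One-sided p ≈ 0.0285, which is ≥ 0.02, so fail to reject H₀.
The data do not give significant evidence that the true slope on years of experience is below 3.727 $1000s per unit.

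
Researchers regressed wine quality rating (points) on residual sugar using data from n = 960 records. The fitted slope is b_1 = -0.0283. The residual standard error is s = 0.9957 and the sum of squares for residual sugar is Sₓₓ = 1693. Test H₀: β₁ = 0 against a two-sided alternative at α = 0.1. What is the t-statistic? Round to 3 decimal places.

t = -1.169

SE(b_1) = s/√Sₓₓ = 0.9957/√1693 = 0.0241991.
t = -0.0283 / 0.0241991 = -1.169.
df = n − 2 = 958.
Two-sided p ≈ 0.2425, which is ≥ 0.1, so fail to reject H₀.
The data do not give significant evidence of an association between residual sugar and wine quality rating.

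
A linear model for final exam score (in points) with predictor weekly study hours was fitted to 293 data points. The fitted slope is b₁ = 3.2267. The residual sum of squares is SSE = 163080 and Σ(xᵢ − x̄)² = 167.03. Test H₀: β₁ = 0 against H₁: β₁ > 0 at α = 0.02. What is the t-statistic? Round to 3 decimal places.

t = 1.762

MSE = SSE/(n − 2) = 163080/291 = 560.412.
SE(b₁) = √(MSE/Sₓₓ) = √(560.412/167.03) = 1.83171.
t = 3.2267 / 1.83171 = 1.762.
df = n − 2 = 291.
One-sided p ≈ 0.0396, which is ≥ 0.02, so fail to reject H₀.
The data do not give significant evidence that the true slope on weekly study hours is positive.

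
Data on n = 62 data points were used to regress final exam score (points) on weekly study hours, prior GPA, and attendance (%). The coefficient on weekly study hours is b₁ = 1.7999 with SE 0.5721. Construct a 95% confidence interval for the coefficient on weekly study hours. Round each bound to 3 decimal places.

(0.655, 2.945)

df = n − k − 1 = 62 − 3 − 1 = 58.
t* = t_{0.025, 58} = 2.001717.
Margin = t* × SE = 2.001717 × 0.5721 = 1.14518.
CI: 1.7999 ± 1.14518 → (0.655, 2.945).
With 95% confidence, each one-unit increase in weekly study hours is associated with a change of between 0.655 and 2.945 points in final exam score, holding the other predictors fixed.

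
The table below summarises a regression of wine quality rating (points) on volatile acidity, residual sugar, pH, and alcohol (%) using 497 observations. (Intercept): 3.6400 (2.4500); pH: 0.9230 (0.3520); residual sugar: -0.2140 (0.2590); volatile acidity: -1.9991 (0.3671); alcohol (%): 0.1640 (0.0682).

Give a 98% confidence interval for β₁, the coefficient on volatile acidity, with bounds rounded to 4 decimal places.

Read off: b = -1.9991, SE = 0.3671 for volatile acidity.
df = n − k − 1 = 497 − 4 − 1 = 492.
t* = t_{0.01, 492} = 2.333951.
Margin = t* × SE = 2.333951 × 0.3671 = 0.856793.
CI: -1.9991 ± 0.856793 → (-2.8559, -1.1423).

(-2.8559, -1.1423)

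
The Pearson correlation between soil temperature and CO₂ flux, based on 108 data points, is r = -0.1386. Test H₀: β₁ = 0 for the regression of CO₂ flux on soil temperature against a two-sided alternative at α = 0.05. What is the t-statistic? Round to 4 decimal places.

t = r·√(n − 2)/√(1 − r²) = -0.1386·√106/√0.98079 = -1.4409.
df = n − 2 = 106.
Two-sided p ≈ 0.1526, which is ≥ 0.05, so fail to reject H₀.
The data do not give significant evidence of a linear association between soil temperature and CO₂ flux.

t = -1.4409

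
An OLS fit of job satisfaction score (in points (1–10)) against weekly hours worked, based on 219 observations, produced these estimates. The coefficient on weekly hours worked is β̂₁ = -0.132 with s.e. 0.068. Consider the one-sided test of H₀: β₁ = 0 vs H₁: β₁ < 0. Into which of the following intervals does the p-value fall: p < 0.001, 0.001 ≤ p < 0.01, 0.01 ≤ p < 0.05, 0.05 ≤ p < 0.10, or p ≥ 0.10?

0.01 ≤ p < 0.05

t = -0.132 / 0.068 = -1.941.
df = n − 2 = 219 − 2 = 217.
One-sided p = P(T_{217} < t) ≈ 0.0268.
So 0.01 ≤ p < 0.05.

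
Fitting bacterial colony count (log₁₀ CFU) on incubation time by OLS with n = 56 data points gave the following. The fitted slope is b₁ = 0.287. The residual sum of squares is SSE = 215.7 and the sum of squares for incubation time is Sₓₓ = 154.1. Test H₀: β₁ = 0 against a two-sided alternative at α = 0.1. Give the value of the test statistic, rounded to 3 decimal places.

t = 1.783

MSE = SSE/(n − 2) = 215.7/54 = 3.99444.
SE(b₁) = √(MSE/Sₓₓ) = √(3.99444/154.1) = 0.161.
t = 0.287 / 0.161 = 1.783.
df = n − 2 = 54.
Two-sided p ≈ 0.0803, which is < 0.1, so reject H₀.
There is evidence that incubation time is associated with bacterial colony count.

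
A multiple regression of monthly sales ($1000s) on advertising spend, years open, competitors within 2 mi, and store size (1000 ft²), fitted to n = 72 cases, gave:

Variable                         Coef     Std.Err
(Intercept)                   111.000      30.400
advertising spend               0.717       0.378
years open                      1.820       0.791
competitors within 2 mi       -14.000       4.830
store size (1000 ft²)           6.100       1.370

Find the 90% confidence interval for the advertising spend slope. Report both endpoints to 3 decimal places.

(0.087, 1.347)

Read off: b = 0.717, SE = 0.378 for advertising spend.
df = n − k − 1 = 72 − 4 − 1 = 67.
t* = t_{0.05, 67} = 1.667916.
Margin = t* × SE = 1.667916 × 0.378 = 0.63047.
CI: 0.717 ± 0.63047 → (0.087, 1.347).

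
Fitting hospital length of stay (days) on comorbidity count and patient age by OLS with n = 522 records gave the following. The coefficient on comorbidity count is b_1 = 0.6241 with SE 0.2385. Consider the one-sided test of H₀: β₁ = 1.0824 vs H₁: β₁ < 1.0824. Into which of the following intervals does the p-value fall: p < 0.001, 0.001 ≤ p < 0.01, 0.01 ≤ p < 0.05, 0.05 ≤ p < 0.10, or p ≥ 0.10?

t = (0.6241 − 1.0824) / 0.2385 = -1.922.
df = n − k − 1 = 522 − 2 − 1 = 519.
One-sided p = P(T_{519} < t) ≈ 0.0276.
So 0.01 ≤ p < 0.05.

0.01 ≤ p < 0.05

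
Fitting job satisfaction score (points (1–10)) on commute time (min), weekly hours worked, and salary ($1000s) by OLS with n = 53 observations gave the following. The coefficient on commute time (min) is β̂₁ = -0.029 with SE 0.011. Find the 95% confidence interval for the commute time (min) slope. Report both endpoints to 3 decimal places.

(-0.051, -0.007)

df = n − k − 1 = 53 − 3 − 1 = 49.
t* = t_{0.025, 49} = 2.009575.
Margin = t* × SE = 2.009575 × 0.011 = 0.02211.
CI: -0.029 ± 0.02211 → (-0.051, -0.007).
With 95% confidence, each one-unit increase in commute time (min) is associated with a change of between -0.051 and -0.007 points (1–10) in job satisfaction score, holding the other predictors fixed.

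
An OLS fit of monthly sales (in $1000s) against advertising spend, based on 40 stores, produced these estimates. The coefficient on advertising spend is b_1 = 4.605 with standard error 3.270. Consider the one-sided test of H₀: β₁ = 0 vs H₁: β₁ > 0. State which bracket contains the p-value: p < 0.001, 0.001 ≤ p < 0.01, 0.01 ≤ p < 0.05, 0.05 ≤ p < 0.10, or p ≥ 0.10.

0.05 ≤ p < 0.10

t = 4.605 / 3.270 = 1.408.
df = n − 2 = 40 − 2 = 38.
One-sided p = P(T_{38} > t) ≈ 0.0836.
So 0.05 ≤ p < 0.10.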